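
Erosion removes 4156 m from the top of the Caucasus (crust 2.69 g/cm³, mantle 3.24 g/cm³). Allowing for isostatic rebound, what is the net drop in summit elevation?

Rebound u = e ρ_c/ρ_m = 4156 m × 2.69/3.24 = 3451 m.
Net surface drop = e − u = 4156 m − 3451 m = e (ρ_m − ρ_c)/ρ_m = 705 m.

705 m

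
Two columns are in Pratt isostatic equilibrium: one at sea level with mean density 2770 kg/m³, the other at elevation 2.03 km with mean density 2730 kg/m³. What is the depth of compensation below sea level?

139 km

ρ_ref D = ρ (D + h) → D (ρ_ref − ρ) = ρ h.
D = ρ h/(ρ_ref − ρ) = 2730 × 2.03 km/(2770 − 2730) = 139 km.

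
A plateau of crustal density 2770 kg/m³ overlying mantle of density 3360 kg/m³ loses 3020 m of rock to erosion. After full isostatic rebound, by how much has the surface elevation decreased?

Rebound u = e ρ_c/ρ_m = 3020 m × 2770/3360 = 2490 m.
Net surface drop = e − u = 3020 m − 2490 m = e (ρ_m − ρ_c)/ρ_m = 530 m.

530 m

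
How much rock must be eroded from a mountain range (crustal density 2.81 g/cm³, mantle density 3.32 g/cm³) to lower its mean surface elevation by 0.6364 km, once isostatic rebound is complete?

Net drop Δ = e − u = e − e ρ_c/ρ_m = e (ρ_m − ρ_c)/ρ_m.
e = Δ ρ_m/(ρ_m − ρ_c) = 0.6364 km × 3.32/0.51 = 4.14 km.

4.14 km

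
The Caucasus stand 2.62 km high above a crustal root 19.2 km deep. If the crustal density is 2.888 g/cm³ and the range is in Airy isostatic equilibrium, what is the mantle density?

3.28 g/cm³

Airy balance: ρ_c h = (ρ_m − ρ_c) r → ρ_m = ρ_c (1 + h/r).
ρ_m = 2.888 × (1 + 2.62 km/19.2 km) = 3.28 g/cm³.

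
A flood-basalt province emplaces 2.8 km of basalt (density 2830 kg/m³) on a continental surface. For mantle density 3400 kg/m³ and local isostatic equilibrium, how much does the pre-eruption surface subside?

Subaerial loading: s = t ρ_load / ρ_m.
s = 2.8 km × 2830/3400 = 2.33 km.

2.33 km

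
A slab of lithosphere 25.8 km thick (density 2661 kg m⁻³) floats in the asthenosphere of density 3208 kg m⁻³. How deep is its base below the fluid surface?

21.4 km

Draft d = t ρ_obj/ρ_fluid = 25.8 km × 2661/3208 = 21.4 km.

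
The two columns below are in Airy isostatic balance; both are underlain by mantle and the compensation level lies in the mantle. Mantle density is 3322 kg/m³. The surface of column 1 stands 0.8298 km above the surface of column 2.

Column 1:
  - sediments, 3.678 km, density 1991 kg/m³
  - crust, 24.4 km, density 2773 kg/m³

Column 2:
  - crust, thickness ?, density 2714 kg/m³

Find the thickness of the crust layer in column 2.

25.6 km

Take the compensation level at the base of the deeper column (depth z_c below the surface of column 1) and equate Σ ρ_i t_i down to z_c; mantle fills any gap and the z_c terms cancel.
Column 1: 3.678×1991 + 24.4×2773 + (z_c − 28.078)×3322
Column 2: 0.8298×0 + x×2714 + (z_c − 0.8298 − 0 − x)×3322
The z_c×3322 term appears on both sides and cancels. Collect the known terms of each column as K = Σ(ρt)_known − 3322 × (depth of known layers): K_1 = 74984.098 − 3322×28.078 = −18291.018; K_2 = 0 − 3322×(0.8298 + 0) = −2756.5956.
Balance: K_1 = K_2 − x×(3322 − 2714), so x = (K_2 − K_1)/(3322 − 2714) = 15534.4/608 = 25.6 km.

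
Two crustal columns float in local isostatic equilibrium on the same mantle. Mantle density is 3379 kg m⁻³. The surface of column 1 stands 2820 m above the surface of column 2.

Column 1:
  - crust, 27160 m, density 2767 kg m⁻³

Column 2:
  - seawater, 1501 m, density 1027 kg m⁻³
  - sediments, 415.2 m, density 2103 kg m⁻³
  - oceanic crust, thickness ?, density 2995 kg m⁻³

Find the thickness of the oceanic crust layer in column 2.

Take the compensation level at the base of the deeper column (depth z_c below the surface of column 1) and equate Σ ρ_i t_i down to z_c; mantle fills any gap and the z_c terms cancel.
Column 1: 27160×2767 + (z_c − 27160)×3379
Column 2: 2820×0 + 1501×1027 + 415.2×2103 + x×2995 + (z_c − 2820 − 1916.2 − x)×3379
The z_c×3379 term appears on both sides and cancels. Collect the known terms of each column as K = Σ(ρt)_known − 3379 × (depth of known layers): K_1 = 75151720 − 3379×27160 = −16621920; K_2 = 2414692.6 − 3379×(2820 + 1916.2) = −13588927.2.
Balance: K_1 = K_2 − x×(3379 − 2995), so x = (K_2 − K_1)/(3379 − 2995) = 3032990/384 = 7900 m.

7900 m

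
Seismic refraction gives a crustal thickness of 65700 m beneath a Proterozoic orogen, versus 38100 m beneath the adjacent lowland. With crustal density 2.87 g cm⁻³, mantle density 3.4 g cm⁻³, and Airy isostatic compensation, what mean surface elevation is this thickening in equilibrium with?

Excess crust Δ = 65700 m − 38100 m = 27600 m, split between elevation h and root r with h + r = Δ.
Airy balance ρ_c h = (ρ_m − ρ_c) r gives r = h ρ_c/(ρ_m − ρ_c), so h (1 + ρ_c/(ρ_m − ρ_c)) = Δ, i.e. h = Δ (ρ_m − ρ_c)/ρ_m.
h = 27600 m × 0.53/3.4 = 4300 m.

4300 m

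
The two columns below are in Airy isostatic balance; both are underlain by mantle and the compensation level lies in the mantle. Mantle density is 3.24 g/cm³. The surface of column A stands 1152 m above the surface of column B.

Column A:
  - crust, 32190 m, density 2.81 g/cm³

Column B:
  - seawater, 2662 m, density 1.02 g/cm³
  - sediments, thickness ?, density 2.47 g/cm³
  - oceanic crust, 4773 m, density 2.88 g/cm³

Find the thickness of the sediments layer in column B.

3220 m

Take the compensation level at the base of the deeper column (depth z_c below the surface of column A) and equate Σ ρ_i t_i down to z_c; mantle fills any gap and the z_c terms cancel.
Column A: 32190×2.81 + (z_c − 32190)×3.24
Column B: 1152×0 + 2662×1.02 + x×2.47 + 4773×2.88 + (z_c − 1152 − 7435 − x)×3.24
The z_c×3.24 term appears on both sides and cancels. Collect the known terms of each column as K = Σ(ρt)_known − 3.24 × (depth of known layers): K_A = 90453.9 − 3.24×32190 = −13841.7; K_B = 16461.48 − 3.24×(1152 + 7435) = −11360.4.
Balance: K_A = K_B − x×(3.24 − 2.47), so x = (K_B − K_A)/(3.24 − 2.47) = 2481.3/0.77 = 3220 m.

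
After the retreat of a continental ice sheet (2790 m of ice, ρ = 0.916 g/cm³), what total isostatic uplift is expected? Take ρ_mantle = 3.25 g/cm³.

Removing the load lets mantle flow back in; uplift u satisfies ρ_ice t = ρ_m u.
u = t ρ_ice/ρ_m = 2790 m × 0.916/3.25 = 786 m.

786 m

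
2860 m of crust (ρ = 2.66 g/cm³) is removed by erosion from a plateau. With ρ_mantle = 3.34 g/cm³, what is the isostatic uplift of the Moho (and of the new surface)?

Unloading: uplift u = e ρ_c/ρ_m = 2860 m × 2.66/3.34 = 2280 m.

2280 m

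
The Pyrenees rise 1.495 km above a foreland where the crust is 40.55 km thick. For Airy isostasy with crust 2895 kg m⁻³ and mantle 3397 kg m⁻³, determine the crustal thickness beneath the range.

Root depth r = h ρ_c / (ρ_m − ρ_c) = 1.495 km × 2895 / 502 = 8.622 km.
Total thickness = T + h + r = 40.55 km + 1.495 km + 8.622 km = 50.7 km.

50.7 km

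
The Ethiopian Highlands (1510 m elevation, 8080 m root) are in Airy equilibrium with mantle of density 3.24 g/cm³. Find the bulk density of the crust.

ρ_c h = (ρ_m − ρ_c) r → ρ_c (h + r) = ρ_m r → ρ_c = ρ_m r / (h + r).
ρ_c = 3.24 × 8080 m / (1510 m + 8080 m) = 2.73 g/cm³.

2.73 g/cm³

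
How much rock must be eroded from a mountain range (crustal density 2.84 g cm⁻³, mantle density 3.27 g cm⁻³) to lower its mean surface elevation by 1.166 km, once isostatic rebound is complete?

8.87 km

Net drop Δ = e − u = e − e ρ_c/ρ_m = e (ρ_m − ρ_c)/ρ_m.
e = Δ ρ_m/(ρ_m − ρ_c) = 1.166 km × 3.27/0.43 = 8.87 km.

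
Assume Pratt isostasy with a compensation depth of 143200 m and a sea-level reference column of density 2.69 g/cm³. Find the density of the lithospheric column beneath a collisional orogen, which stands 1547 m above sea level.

Pratt balance: ρ_ref D = ρ (D + h).
ρ = ρ_ref D/(D + h) = 2.69 × 143200 m/(143200 m + 1547 m) = 2.66 g/cm³.

2.66 g/cm³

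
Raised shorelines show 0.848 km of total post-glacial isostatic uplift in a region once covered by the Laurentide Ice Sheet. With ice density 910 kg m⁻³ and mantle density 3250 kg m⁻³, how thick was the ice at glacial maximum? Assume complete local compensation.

3.03 km

u = t ρ_ice/ρ_m → t = u ρ_m/ρ_ice = 0.848 km × 3250/910 = 3.03 km.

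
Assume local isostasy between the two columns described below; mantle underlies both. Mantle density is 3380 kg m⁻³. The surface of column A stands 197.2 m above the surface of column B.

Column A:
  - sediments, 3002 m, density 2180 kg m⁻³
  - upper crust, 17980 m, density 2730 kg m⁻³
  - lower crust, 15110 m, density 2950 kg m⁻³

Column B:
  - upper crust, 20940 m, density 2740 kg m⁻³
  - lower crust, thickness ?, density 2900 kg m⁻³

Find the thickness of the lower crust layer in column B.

Take the compensation level at the base of the deeper column (depth z_c below the surface of column A) and equate Σ ρ_i t_i down to z_c; mantle fills any gap and the z_c terms cancel.
Column A: 3002×2180 + 17980×2730 + 15110×2950 + (z_c − 36092)×3380
Column B: 197.2×0 + 20940×2740 + x×2900 + (z_c − 197.2 − 20940 − x)×3380
The z_c×3380 term appears on both sides and cancels. Collect the known terms of each column as K = Σ(ρt)_known − 3380 × (depth of known layers): K_A = 100204260 − 3380×36092 = −21786700; K_B = 57375600 − 3380×(197.2 + 20940) = −14068136.
Balance: K_A = K_B − x×(3380 − 2900), so x = (K_B − K_A)/(3380 − 2900) = 7718560/480 = 16100 m.

16100 m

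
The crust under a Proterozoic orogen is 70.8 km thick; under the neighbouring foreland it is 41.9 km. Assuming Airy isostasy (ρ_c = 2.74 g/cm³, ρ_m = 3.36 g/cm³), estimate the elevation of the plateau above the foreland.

Excess crust Δ = 70.8 km − 41.9 km = 28.9 km, split between elevation h and root r with h + r = Δ.
Airy balance ρ_c h = (ρ_m − ρ_c) r gives r = h ρ_c/(ρ_m − ρ_c), so h (1 + ρ_c/(ρ_m − ρ_c)) = Δ, i.e. h = Δ (ρ_m − ρ_c)/ρ_m.
h = 28.9 km × 0.62/3.36 = 5.33 km.

5.33 km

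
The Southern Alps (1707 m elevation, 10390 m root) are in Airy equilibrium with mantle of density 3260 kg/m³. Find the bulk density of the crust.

ρ_c h = (ρ_m − ρ_c) r → ρ_c (h + r) = ρ_m r → ρ_c = ρ_m r / (h + r).
ρ_c = 3260 × 10390 m / (1707 m + 10390 m) = 2800 kg/m³.

2800 kg/m³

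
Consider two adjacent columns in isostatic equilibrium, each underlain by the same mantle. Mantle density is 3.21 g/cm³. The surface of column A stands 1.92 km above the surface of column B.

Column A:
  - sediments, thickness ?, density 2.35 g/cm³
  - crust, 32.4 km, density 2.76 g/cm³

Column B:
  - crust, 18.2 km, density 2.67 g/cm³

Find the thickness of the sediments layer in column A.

Take the compensation level at the base of the deeper column (depth z_c below the surface of column A) and equate Σ ρ_i t_i down to z_c; mantle fills any gap and the z_c terms cancel.
Column A: x×2.35 + 32.4×2.76 + (z_c − 32.4 − x)×3.21
Column B: 1.92×0 + 18.2×2.67 + (z_c − 1.92 − 18.2)×3.21
The z_c×3.21 term appears on both sides and cancels. Collect the known terms of each column as K = Σ(ρt)_known − 3.21 × (depth of known layers): K_A = 89.424 − 3.21×32.4 = −14.58; K_B = 48.594 − 3.21×(1.92 + 18.2) = −15.9912.
Balance: K_A − x×(3.21 − 2.35) = K_B, so x = (K_A − K_B)/(3.21 − 2.35) = 1.4112/0.86 = 1.64 km.

1.64 km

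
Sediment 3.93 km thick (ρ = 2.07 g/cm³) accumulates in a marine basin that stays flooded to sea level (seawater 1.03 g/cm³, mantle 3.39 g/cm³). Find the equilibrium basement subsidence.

1.73 km

Submarine loading: the sediment displaces seawater, and the subsidence is in turn flooded, so s (ρ_m − ρ_w) = t (ρ_sed − ρ_w).
s = 3.93 km × (2.07 − 1.03) / (3.39 − 1.03) = 1.73 km.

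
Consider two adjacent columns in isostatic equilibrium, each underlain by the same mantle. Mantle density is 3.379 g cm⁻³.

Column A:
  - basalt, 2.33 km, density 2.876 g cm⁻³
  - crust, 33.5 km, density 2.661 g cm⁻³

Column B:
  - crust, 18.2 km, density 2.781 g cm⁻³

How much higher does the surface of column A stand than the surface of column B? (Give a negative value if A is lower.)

4.24 km

For any compensation level in the mantle, the mantle terms cancel and isostasy reduces to e = (Σt_A − Σt_B) − (Σ(ρt)_A − Σ(ρt)_B) / ρ_m.
Σt_A = 35.83 km; Σt_B = 18.2 km; Σ(ρt)_A = 95.84458; Σ(ρt)_B = 50.6142 (in km·g cm⁻³).
e = (35.83 − 18.2) − (95.84458 − 50.6142) / 3.379 = 4.24 km.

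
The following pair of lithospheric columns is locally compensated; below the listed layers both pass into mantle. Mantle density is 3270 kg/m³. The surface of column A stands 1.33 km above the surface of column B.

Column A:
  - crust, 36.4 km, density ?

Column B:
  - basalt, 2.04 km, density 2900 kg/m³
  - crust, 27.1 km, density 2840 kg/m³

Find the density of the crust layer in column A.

Take the compensation level at the base of the deeper column (depth z_c below the surface of column A) and equate Σ ρ_i t_i down to z_c; mantle fills any gap and the z_c terms cancel.
Column A: 36.4×ρ + (z_c − 36.4)×3270
Column B: 1.33×0 + 2.04×2900 + 27.1×2840 + (z_c − 1.33 − 29.14)×3270
The z_c×3270 term appears on both sides and cancels. Collect the known terms of each column as K = Σ(ρt)_known − 3270 × (depth of known layers): K_A = 0 − 3270×36.4 = −119028; K_B = 82880 − 3270×(1.33 + 29.14) = −16756.9.
Balance: K_A + 36.4×ρ = K_B, so ρ = (K_B − K_A)/36.4 = 102271/36.4 = 2810 kg/m³.

2810 kg/m³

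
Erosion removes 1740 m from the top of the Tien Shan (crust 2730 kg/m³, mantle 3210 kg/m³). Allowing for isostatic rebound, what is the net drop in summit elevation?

260 m

Rebound u = e ρ_c/ρ_m = 1740 m × 2730/3210 = 1480 m.
Net surface drop = e − u = 1740 m − 1480 m = e (ρ_m − ρ_c)/ρ_m = 260 m.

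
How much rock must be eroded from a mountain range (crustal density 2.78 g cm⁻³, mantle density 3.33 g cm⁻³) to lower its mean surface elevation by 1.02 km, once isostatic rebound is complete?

Net drop Δ = e − u = e − e ρ_c/ρ_m = e (ρ_m − ρ_c)/ρ_m.
e = Δ ρ_m/(ρ_m − ρ_c) = 1.02 km × 3.33/0.55 = 6.18 km.

6.18 km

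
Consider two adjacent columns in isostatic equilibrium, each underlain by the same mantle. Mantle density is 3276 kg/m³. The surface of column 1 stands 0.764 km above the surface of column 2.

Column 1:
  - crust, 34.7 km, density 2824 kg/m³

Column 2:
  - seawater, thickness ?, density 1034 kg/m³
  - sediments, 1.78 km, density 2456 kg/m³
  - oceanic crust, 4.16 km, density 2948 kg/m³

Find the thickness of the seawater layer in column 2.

4.62 km

Take the compensation level at the base of the deeper column (depth z_c below the surface of column 1) and equate Σ ρ_i t_i down to z_c; mantle fills any gap and the z_c terms cancel.
Column 1: 34.7×2824 + (z_c − 34.7)×3276
Column 2: 0.764×0 + x×1034 + 1.78×2456 + 4.16×2948 + (z_c − 0.764 − 5.94 − x)×3276
The z_c×3276 term appears on both sides and cancels. Collect the known terms of each column as K = Σ(ρt)_known − 3276 × (depth of known layers): K_1 = 97992.8 − 3276×34.7 = −15684.4; K_2 = 16635.36 − 3276×(0.764 + 5.94) = −5326.944.
Balance: K_1 = K_2 − x×(3276 − 1034), so x = (K_2 − K_1)/(3276 − 1034) = 10357.5/2242 = 4.62 km.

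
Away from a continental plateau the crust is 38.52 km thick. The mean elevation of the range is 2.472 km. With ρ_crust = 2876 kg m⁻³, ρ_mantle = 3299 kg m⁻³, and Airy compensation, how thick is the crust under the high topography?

57.8 km

Root depth r = h ρ_c / (ρ_m − ρ_c) = 2.472 km × 2876 / 423 = 16.81 km.
Total thickness = T + h + r = 38.52 km + 2.472 km + 16.81 km = 57.8 km.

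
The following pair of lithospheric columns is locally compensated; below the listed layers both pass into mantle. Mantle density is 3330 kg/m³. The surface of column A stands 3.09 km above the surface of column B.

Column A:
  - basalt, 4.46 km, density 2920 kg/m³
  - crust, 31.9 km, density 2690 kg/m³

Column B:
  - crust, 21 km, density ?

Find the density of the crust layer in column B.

Take the compensation level at the base of the deeper column (depth z_c below the surface of column A) and equate Σ ρ_i t_i down to z_c; mantle fills any gap and the z_c terms cancel.
Column A: 4.46×2920 + 31.9×2690 + (z_c − 36.36)×3330
Column B: 3.09×0 + 21×ρ + (z_c − 3.09 − 21)×3330
The z_c×3330 term appears on both sides and cancels. Collect the known terms of each column as K = Σ(ρt)_known − 3330 × (depth of known layers): K_A = 98834.2 − 3330×36.36 = −22244.6; K_B = 0 − 3330×(3.09 + 21) = −80219.7.
Balance: K_A = K_B + 21×ρ, so ρ = (K_A − K_B)/21 = 57975.1/21 = 2760 kg/m³.

2760 kg/m³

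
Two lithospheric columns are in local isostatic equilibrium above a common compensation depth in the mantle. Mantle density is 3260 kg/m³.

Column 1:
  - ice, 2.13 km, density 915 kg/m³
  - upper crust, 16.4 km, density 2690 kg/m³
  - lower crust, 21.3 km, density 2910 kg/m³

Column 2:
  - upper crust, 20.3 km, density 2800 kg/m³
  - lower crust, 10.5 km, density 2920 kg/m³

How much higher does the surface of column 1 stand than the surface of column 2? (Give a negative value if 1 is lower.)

For any compensation level in the mantle, the mantle terms cancel and isostasy reduces to e = (Σt_1 − Σt_2) − (Σ(ρt)_1 − Σ(ρt)_2) / ρ_m.
Σt_1 = 39.83 km; Σt_2 = 30.8 km; Σ(ρt)_1 = 108047.95; Σ(ρt)_2 = 87500 (in km·kg/m³).
e = (39.83 − 30.8) − (108047.95 − 87500) / 3260 = 2.73 km.

2.73 km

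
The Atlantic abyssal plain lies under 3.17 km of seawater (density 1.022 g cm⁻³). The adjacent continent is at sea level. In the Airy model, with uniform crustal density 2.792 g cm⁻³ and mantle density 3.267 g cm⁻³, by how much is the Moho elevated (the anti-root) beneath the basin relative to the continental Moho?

Isostatic balance requires: replacing crust with seawater at the top is compensated by replacing crust with mantle at the base: d (ρ_c − ρ_w) = a (ρ_m − ρ_c).
a = d (ρ_c − ρ_w)/(ρ_m − ρ_c) = 3.17 km × 1.77/0.475 = 11.8 km.

11.8 km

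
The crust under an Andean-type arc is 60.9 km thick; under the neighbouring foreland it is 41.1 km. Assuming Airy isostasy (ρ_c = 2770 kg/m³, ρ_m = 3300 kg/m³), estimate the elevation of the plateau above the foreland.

Excess crust Δ = 60.9 km − 41.1 km = 19.8 km, split between elevation h and root r with h + r = Δ.
Airy balance ρ_c h = (ρ_m − ρ_c) r gives r = h ρ_c/(ρ_m − ρ_c), so h (1 + ρ_c/(ρ_m − ρ_c)) = Δ, i.e. h = Δ (ρ_m − ρ_c)/ρ_m.
h = 19.8 km × 530/3300 = 3.18 km.

3.18 km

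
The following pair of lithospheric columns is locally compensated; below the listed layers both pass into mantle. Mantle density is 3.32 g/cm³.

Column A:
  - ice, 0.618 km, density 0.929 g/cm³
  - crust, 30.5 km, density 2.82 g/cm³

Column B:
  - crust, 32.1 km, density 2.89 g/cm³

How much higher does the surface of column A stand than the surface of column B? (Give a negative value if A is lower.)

0.881 km

For any compensation level in the mantle, the mantle terms cancel and isostasy reduces to e = (Σt_A − Σt_B) − (Σ(ρt)_A − Σ(ρt)_B) / ρ_m.
Σt_A = 31.118 km; Σt_B = 32.1 km; Σ(ρt)_A = 86.584122; Σ(ρt)_B = 92.769 (in km·g/cm³).
e = (31.118 − 32.1) − (86.584122 − 92.769) / 3.32 = 0.881 km.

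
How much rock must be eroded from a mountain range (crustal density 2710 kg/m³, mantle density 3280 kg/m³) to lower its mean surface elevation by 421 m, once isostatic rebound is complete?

Net drop Δ = e − u = e − e ρ_c/ρ_m = e (ρ_m − ρ_c)/ρ_m.
e = Δ ρ_m/(ρ_m − ρ_c) = 421 m × 3280/570 = 2420 m.

2420 m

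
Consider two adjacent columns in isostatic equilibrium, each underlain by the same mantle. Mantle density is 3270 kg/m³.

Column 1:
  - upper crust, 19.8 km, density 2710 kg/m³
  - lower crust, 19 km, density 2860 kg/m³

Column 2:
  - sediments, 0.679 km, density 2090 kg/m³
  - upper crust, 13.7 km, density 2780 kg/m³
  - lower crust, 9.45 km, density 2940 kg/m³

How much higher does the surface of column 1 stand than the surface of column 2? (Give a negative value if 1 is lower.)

For any compensation level in the mantle, the mantle terms cancel and isostasy reduces to e = (Σt_1 − Σt_2) − (Σ(ρt)_1 − Σ(ρt)_2) / ρ_m.
Σt_1 = 38.8 km; Σt_2 = 23.829 km; Σ(ρt)_1 = 107998; Σ(ρt)_2 = 67288.11 (in km·kg/m³).
e = (38.8 − 23.829) − (107998 − 67288.11) / 3270 = 2.52 km.

2.52 km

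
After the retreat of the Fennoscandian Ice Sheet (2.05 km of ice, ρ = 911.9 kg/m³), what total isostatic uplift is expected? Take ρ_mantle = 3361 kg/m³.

0.556 km

Removing the load lets mantle flow back in; uplift u satisfies ρ_ice t = ρ_m u.
u = t ρ_ice/ρ_m = 2.05 km × 911.9/3361 = 0.556 km.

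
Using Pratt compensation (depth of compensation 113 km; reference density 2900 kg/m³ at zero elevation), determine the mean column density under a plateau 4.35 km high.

2790 kg/m³

Pratt balance: ρ_ref D = ρ (D + h).
ρ = ρ_ref D/(D + h) = 2900 × 113 km/(113 km + 4.35 km) = 2790 kg/m³.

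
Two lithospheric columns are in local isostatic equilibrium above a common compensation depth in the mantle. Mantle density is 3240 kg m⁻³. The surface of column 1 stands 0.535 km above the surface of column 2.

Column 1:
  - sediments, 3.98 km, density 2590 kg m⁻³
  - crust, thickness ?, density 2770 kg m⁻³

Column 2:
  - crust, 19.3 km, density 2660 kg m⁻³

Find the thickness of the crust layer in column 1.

Take the compensation level at the base of the deeper column (depth z_c below the surface of column 1) and equate Σ ρ_i t_i down to z_c; mantle fills any gap and the z_c terms cancel.
Column 1: 3.98×2590 + x×2770 + (z_c − 3.98 − x)×3240
Column 2: 0.535×0 + 19.3×2660 + (z_c − 0.535 − 19.3)×3240
The z_c×3240 term appears on both sides and cancels. Collect the known terms of each column as K = Σ(ρt)_known − 3240 × (depth of known layers): K_1 = 10308.2 − 3240×3.98 = −2587; K_2 = 51338 − 3240×(0.535 + 19.3) = −12927.4.
Balance: K_1 − x×(3240 − 2770) = K_2, so x = (K_1 − K_2)/(3240 − 2770) = 10340.4/470 = 22 km.

22 km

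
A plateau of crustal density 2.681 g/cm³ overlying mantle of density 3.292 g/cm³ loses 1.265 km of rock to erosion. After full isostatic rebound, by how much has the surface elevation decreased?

Rebound u = e ρ_c/ρ_m = 1.265 km × 2.681/3.292 = 1.03 km.
Net surface drop = e − u = 1.265 km − 1.03 km = e (ρ_m − ρ_c)/ρ_m = 0.235 km.

0.235 km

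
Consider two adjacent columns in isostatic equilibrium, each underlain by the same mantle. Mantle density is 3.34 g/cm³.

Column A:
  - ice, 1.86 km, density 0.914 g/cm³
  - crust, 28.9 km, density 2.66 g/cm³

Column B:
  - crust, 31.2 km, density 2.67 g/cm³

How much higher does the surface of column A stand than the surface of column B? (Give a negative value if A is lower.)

For any compensation level in the mantle, the mantle terms cancel and isostasy reduces to e = (Σt_A − Σt_B) − (Σ(ρt)_A − Σ(ρt)_B) / ρ_m.
Σt_A = 30.76 km; Σt_B = 31.2 km; Σ(ρt)_A = 78.57404; Σ(ρt)_B = 83.304 (in km·g/cm³).
e = (30.76 − 31.2) − (78.57404 − 83.304) / 3.34 = 0.976 km.

0.976 km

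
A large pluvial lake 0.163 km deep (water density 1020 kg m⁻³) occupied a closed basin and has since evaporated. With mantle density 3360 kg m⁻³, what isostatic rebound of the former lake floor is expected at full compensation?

0.0495 km

u = d ρ_w/ρ_m = 0.163 km × 1020/3360 = 0.0495 km.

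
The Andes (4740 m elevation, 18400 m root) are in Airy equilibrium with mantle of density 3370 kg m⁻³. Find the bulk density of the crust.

ρ_c h = (ρ_m − ρ_c) r → ρ_c (h + r) = ρ_m r → ρ_c = ρ_m r / (h + r).
ρ_c = 3370 × 18400 m / (4740 m + 18400 m) = 2680 kg m⁻³.

2680 kg m⁻³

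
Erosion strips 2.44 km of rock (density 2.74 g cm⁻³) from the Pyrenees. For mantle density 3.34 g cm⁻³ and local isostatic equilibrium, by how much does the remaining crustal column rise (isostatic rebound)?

2 km

Unloading: uplift u = e ρ_c/ρ_m = 2.44 km × 2.74/3.34 = 2 km.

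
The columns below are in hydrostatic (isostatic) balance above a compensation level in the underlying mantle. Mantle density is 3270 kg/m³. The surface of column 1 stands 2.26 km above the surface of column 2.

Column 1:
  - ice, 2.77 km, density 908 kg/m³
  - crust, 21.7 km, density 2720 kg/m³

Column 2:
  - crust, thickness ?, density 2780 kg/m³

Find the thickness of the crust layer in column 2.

22.6 km

Take the compensation level at the base of the deeper column (depth z_c below the surface of column 1) and equate Σ ρ_i t_i down to z_c; mantle fills any gap and the z_c terms cancel.
Column 1: 2.77×908 + 21.7×2720 + (z_c − 24.47)×3270
Column 2: 2.26×0 + x×2780 + (z_c − 2.26 − 0 − x)×3270
The z_c×3270 term appears on both sides and cancels. Collect the known terms of each column as K = Σ(ρt)_known − 3270 × (depth of known layers): K_1 = 61539.16 − 3270×24.47 = −18477.74; K_2 = 0 − 3270×(2.26 + 0) = −7390.2.
Balance: K_1 = K_2 − x×(3270 − 2780), so x = (K_2 − K_1)/(3270 − 2780) = 11087.5/490 = 22.6 km.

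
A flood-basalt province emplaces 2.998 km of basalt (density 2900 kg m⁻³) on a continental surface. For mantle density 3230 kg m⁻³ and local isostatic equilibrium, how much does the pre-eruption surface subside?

Subaerial loading: s = t ρ_load / ρ_m.
s = 2.998 km × 2900/3230 = 2.69 km.

2.69 km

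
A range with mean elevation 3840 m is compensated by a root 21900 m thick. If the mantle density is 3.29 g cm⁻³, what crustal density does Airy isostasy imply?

ρ_c h = (ρ_m − ρ_c) r → ρ_c (h + r) = ρ_m r → ρ_c = ρ_m r / (h + r).
ρ_c = 3.29 × 21900 m / (3840 m + 21900 m) = 2.8 g cm⁻³.

2.8 g cm⁻³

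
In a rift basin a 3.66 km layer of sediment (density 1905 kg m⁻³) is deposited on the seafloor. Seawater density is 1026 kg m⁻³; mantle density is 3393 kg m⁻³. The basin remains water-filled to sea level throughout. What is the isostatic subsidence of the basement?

1.36 km

Submarine loading: the sediment displaces seawater, and the subsidence is in turn flooded, so s (ρ_m − ρ_w) = t (ρ_sed − ρ_w).
s = 3.66 km × (1905 − 1026) / (3393 − 1026) = 1.36 km.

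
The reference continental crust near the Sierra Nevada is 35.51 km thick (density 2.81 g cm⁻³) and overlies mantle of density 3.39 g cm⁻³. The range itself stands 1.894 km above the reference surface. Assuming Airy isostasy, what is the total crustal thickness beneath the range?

46.6 km

Root depth r = h ρ_c / (ρ_m − ρ_c) = 1.894 km × 2.81 / 0.58 = 9.176 km.
Total thickness = T + h + r = 35.51 km + 1.894 km + 9.176 km = 46.6 km.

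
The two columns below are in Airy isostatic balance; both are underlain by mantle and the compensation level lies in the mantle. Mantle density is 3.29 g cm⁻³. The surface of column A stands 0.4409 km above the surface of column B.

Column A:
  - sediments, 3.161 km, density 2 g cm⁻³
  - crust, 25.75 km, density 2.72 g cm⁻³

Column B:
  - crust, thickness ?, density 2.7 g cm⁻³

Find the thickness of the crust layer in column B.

29.3 km

Take the compensation level at the base of the deeper column (depth z_c below the surface of column A) and equate Σ ρ_i t_i down to z_c; mantle fills any gap and the z_c terms cancel.
Column A: 3.161×2 + 25.75×2.72 + (z_c − 28.911)×3.29
Column B: 0.4409×0 + x×2.7 + (z_c − 0.4409 − 0 − x)×3.29
The z_c×3.29 term appears on both sides and cancels. Collect the known terms of each column as K = Σ(ρt)_known − 3.29 × (depth of known layers): K_A = 76.362 − 3.29×28.911 = −18.75519; K_B = 0 − 3.29×(0.4409 + 0) = −1.450561.
Balance: K_A = K_B − x×(3.29 − 2.7), so x = (K_B − K_A)/(3.29 − 2.7) = 17.3046/0.59 = 29.3 km.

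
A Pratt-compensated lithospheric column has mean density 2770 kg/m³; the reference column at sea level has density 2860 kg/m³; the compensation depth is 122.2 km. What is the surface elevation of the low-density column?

3.97 km

ρ_ref D = ρ (D + h) → h = D (ρ_ref − ρ)/ρ.
h = 122.2 km × (2860 − 2770)/2770 = 3.97 km.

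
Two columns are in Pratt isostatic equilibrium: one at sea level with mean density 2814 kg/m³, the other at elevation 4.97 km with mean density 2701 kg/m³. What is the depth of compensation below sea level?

ρ_ref D = ρ (D + h) → D (ρ_ref − ρ) = ρ h.
D = ρ h/(ρ_ref − ρ) = 2701 × 4.97 km/(2814 − 2701) = 119 km.

119 km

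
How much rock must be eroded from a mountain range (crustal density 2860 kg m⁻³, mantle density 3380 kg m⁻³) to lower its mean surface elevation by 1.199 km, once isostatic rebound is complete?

Net drop Δ = e − u = e − e ρ_c/ρ_m = e (ρ_m − ρ_c)/ρ_m.
e = Δ ρ_m/(ρ_m − ρ_c) = 1.199 km × 3380/520 = 7.79 km.

7.79 km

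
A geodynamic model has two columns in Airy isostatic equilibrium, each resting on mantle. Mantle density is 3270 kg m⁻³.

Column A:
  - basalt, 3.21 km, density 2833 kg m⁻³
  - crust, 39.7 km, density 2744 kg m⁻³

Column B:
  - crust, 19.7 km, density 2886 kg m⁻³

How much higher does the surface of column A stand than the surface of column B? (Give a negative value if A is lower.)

4.5 km

For any compensation level in the mantle, the mantle terms cancel and isostasy reduces to e = (Σt_A − Σt_B) − (Σ(ρt)_A − Σ(ρt)_B) / ρ_m.
Σt_A = 42.91 km; Σt_B = 19.7 km; Σ(ρt)_A = 118030.73; Σ(ρt)_B = 56854.2 (in km·kg m⁻³).
e = (42.91 − 19.7) − (118030.73 − 56854.2) / 3270 = 4.5 km.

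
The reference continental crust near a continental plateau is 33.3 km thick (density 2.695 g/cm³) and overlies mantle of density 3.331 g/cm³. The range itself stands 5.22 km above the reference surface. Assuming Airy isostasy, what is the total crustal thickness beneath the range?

Root depth r = h ρ_c / (ρ_m − ρ_c) = 5.22 km × 2.695 / 0.636 = 22.12 km.
Total thickness = T + h + r = 33.3 km + 5.22 km + 22.12 km = 60.6 km.

60.6 km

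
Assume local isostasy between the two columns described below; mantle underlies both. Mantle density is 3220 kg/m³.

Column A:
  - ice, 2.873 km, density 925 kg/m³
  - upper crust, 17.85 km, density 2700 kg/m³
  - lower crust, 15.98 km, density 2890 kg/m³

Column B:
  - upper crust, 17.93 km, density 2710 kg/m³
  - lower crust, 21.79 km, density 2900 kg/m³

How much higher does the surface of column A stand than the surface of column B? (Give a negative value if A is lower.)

For any compensation level in the mantle, the mantle terms cancel and isostasy reduces to e = (Σt_A − Σt_B) − (Σ(ρt)_A − Σ(ρt)_B) / ρ_m.
Σt_A = 36.703 km; Σt_B = 39.72 km; Σ(ρt)_A = 97034.725; Σ(ρt)_B = 111781.3 (in km·kg/m³).
e = (36.703 − 39.72) − (97034.725 − 111781.3) / 3220 = 1.56 km.

1.56 km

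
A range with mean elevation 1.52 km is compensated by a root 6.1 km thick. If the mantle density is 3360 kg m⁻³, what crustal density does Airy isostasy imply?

ρ_c h = (ρ_m − ρ_c) r → ρ_c (h + r) = ρ_m r → ρ_c = ρ_m r / (h + r).
ρ_c = 3360 × 6.1 km / (1.52 km + 6.1 km) = 2690 kg m⁻³.

2690 kg m⁻³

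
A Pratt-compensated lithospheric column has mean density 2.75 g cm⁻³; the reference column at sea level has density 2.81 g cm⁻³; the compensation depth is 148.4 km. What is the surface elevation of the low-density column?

ρ_ref D = ρ (D + h) → h = D (ρ_ref − ρ)/ρ.
h = 148.4 km × (2.81 − 2.75)/2.75 = 3.24 km.

3.24 km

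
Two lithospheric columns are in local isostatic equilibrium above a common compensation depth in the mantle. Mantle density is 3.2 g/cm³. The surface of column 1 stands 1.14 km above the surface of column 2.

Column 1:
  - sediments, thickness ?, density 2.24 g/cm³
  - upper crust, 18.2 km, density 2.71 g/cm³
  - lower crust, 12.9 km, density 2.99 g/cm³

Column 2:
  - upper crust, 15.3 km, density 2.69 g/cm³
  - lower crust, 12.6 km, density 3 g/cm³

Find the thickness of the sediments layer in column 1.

2.44 km

Take the compensation level at the base of the deeper column (depth z_c below the surface of column 1) and equate Σ ρ_i t_i down to z_c; mantle fills any gap and the z_c terms cancel.
Column 1: x×2.24 + 18.2×2.71 + 12.9×2.99 + (z_c − 31.1 − x)×3.2
Column 2: 1.14×0 + 15.3×2.69 + 12.6×3 + (z_c − 1.14 − 27.9)×3.2
The z_c×3.2 term appears on both sides and cancels. Collect the known terms of each column as K = Σ(ρt)_known − 3.2 × (depth of known layers): K_1 = 87.893 − 3.2×31.1 = −11.627; K_2 = 78.957 − 3.2×(1.14 + 27.9) = −13.971.
Balance: K_1 − x×(3.2 − 2.24) = K_2, so x = (K_1 − K_2)/(3.2 − 2.24) = 2.344/0.96 = 2.44 km.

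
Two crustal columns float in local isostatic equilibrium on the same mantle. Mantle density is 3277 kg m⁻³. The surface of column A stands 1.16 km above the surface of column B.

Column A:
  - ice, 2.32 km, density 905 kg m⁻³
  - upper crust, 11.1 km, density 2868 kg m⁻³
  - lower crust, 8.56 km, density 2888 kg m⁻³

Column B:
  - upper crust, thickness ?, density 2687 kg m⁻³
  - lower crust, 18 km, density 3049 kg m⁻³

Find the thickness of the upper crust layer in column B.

Take the compensation level at the base of the deeper column (depth z_c below the surface of column A) and equate Σ ρ_i t_i down to z_c; mantle fills any gap and the z_c terms cancel.
Column A: 2.32×905 + 11.1×2868 + 8.56×2888 + (z_c − 21.98)×3277
Column B: 1.16×0 + x×2687 + 18×3049 + (z_c − 1.16 − 18 − x)×3277
The z_c×3277 term appears on both sides and cancels. Collect the known terms of each column as K = Σ(ρt)_known − 3277 × (depth of known layers): K_A = 58655.68 − 3277×21.98 = −13372.78; K_B = 54882 − 3277×(1.16 + 18) = −7905.32.
Balance: K_A = K_B − x×(3277 − 2687), so x = (K_B − K_A)/(3277 − 2687) = 5467.46/590 = 9.27 km.

9.27 km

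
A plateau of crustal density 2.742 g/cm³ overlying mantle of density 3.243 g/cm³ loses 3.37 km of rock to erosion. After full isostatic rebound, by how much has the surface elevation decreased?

Rebound u = e ρ_c/ρ_m = 3.37 km × 2.742/3.243 = 2.849 km.
Net surface drop = e − u = 3.37 km − 2.849 km = e (ρ_m − ρ_c)/ρ_m = 0.521 km.

0.521 km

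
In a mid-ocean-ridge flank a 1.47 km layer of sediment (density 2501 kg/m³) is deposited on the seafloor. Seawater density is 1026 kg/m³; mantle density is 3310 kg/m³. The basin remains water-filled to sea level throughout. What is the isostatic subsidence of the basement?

Submarine loading: the sediment displaces seawater, and the subsidence is in turn flooded, so s (ρ_m − ρ_w) = t (ρ_sed − ρ_w).
s = 1.47 km × (2501 − 1026) / (3310 − 1026) = 0.949 km.

0.949 km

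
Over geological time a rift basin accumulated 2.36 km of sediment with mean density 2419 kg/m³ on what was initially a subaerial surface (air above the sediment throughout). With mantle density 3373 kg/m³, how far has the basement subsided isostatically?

Subaerial load: s = t ρ_sed / ρ_m = 2.36 km × 2419/3373 = 1.69 km.

1.69 km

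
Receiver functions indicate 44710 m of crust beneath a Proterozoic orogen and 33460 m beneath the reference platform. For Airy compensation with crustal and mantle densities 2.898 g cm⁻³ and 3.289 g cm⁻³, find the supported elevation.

Excess crust Δ = 44710 m − 33460 m = 11250 m, split between elevation h and root r with h + r = Δ.
Airy balance ρ_c h = (ρ_m − ρ_c) r gives r = h ρ_c/(ρ_m − ρ_c), so h (1 + ρ_c/(ρ_m − ρ_c)) = Δ, i.e. h = Δ (ρ_m − ρ_c)/ρ_m.
h = 11250 m × 0.391/3.289 = 1340 m.

1340 m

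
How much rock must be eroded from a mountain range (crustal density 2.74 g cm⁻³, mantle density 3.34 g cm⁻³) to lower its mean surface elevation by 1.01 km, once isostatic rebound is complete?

Net drop Δ = e − u = e − e ρ_c/ρ_m = e (ρ_m − ρ_c)/ρ_m.
e = Δ ρ_m/(ρ_m − ρ_c) = 1.01 km × 3.34/0.6 = 5.62 km.

5.62 km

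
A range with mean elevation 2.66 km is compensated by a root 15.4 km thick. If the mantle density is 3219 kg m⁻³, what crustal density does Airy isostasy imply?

ρ_c h = (ρ_m − ρ_c) r → ρ_c (h + r) = ρ_m r → ρ_c = ρ_m r / (h + r).
ρ_c = 3219 × 15.4 km / (2.66 km + 15.4 km) = 2740 kg m⁻³.

2740 kg m⁻³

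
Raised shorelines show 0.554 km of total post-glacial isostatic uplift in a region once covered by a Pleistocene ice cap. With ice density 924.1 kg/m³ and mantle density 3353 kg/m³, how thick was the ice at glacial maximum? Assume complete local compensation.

u = t ρ_ice/ρ_m → t = u ρ_m/ρ_ice = 0.554 km × 3353/924.1 = 2.01 km.

2.01 km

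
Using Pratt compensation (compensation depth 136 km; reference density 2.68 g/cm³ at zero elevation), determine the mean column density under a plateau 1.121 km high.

2.66 g/cm³

Pratt balance: ρ_ref D = ρ (D + h).
ρ = ρ_ref D/(D + h) = 2.68 × 136 km/(136 km + 1.121 km) = 2.66 g/cm³.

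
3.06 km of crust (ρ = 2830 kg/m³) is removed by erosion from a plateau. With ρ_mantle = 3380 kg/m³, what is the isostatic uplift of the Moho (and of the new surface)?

Unloading: uplift u = e ρ_c/ρ_m = 3.06 km × 2830/3380 = 2.56 km.

2.56 km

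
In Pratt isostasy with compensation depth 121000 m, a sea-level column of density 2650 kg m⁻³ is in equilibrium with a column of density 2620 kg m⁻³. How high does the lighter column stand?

1390 m

ρ_ref D = ρ (D + h) → h = D (ρ_ref − ρ)/ρ.
h = 121000 m × (2650 − 2620)/2620 = 1390 m.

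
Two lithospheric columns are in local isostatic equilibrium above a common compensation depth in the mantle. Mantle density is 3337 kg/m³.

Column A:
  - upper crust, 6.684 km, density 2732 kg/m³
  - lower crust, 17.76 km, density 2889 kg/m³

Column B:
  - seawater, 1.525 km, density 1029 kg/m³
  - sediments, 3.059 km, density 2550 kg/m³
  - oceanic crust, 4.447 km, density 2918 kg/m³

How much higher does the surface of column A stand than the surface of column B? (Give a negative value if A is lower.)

For any compensation level in the mantle, the mantle terms cancel and isostasy reduces to e = (Σt_A − Σt_B) − (Σ(ρt)_A − Σ(ρt)_B) / ρ_m.
Σt_A = 24.444 km; Σt_B = 9.031 km; Σ(ρt)_A = 69569.328; Σ(ρt)_B = 22346.021 (in km·kg/m³).
e = (24.444 − 9.031) − (69569.328 − 22346.021) / 3337 = 1.26 km.

1.26 km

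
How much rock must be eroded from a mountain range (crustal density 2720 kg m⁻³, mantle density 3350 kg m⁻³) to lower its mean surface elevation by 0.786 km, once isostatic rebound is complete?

4.18 km

Net drop Δ = e − u = e − e ρ_c/ρ_m = e (ρ_m − ρ_c)/ρ_m.
e = Δ ρ_m/(ρ_m − ρ_c) = 0.786 km × 3350/630 = 4.18 km.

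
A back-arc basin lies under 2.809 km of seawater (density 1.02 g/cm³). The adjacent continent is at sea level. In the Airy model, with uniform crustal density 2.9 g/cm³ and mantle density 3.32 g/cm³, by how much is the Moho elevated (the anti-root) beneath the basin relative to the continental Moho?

Equating mass per unit area of the two columns: replacing crust with seawater at the top is compensated by replacing crust with mantle at the base: d (ρ_c − ρ_w) = a (ρ_m − ρ_c).
a = d (ρ_c − ρ_w)/(ρ_m − ρ_c) = 2.809 km × 1.88/0.42 = 12.6 km.

12.6 km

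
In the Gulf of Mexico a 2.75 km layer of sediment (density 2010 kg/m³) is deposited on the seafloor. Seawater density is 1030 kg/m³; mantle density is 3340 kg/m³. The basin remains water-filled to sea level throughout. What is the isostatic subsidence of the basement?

Submarine loading: the sediment displaces seawater, and the subsidence is in turn flooded, so s (ρ_m − ρ_w) = t (ρ_sed − ρ_w).
s = 2.75 km × (2010 − 1030) / (3340 − 1030) = 1.17 km.

1.17 km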